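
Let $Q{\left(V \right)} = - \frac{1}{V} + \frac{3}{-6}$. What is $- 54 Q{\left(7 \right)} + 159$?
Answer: $\frac{1356}{7} \approx 193.71$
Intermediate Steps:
$Q{\left(V \right)} = - \frac{1}{2} - \frac{1}{V}$ ($Q{\left(V \right)} = - \frac{1}{V} + 3 \left(- \frac{1}{6}\right) = - \frac{1}{V} - \frac{1}{2} = - \frac{1}{2} - \frac{1}{V}$)
$- 54 Q{\left(7 \right)} + 159 = - 54 \frac{-2 - 7}{2 \cdot 7} + 159 = - 54 \cdot \frac{1}{2} \cdot \frac{1}{7} \left(-2 - 7\right) + 159 = - 54 \cdot \frac{1}{2} \cdot \frac{1}{7} \left(-9\right) + 159 = \left(-54\right) \left(- \frac{9}{14}\right) + 159 = \frac{243}{7} + 159 = \frac{1356}{7}$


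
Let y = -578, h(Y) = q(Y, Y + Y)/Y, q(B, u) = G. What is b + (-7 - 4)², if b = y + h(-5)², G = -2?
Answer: -11421/25 ≈ -456.84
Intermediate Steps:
q(B, u) = -2
h(Y) = -2/Y
b = -14446/25 (b = -578 + (-2/(-5))² = -578 + (-2*(-⅕))² = -578 + (⅖)² = -578 + 4/25 = -14446/25 ≈ -577.84)
b + (-7 - 4)² = -14446/25 + (-7 - 4)² = -14446/25 + (-11)² = -14446/25 + 121 = -11421/25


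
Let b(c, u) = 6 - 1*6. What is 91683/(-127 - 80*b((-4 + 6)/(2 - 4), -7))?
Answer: -91683/127 ≈ -721.91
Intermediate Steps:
b(c, u) = 0 (b(c, u) = 6 - 6 = 0)
91683/(-127 - 80*b((-4 + 6)/(2 - 4), -7)) = 91683/(-127 - 80*0) = 91683/(-127 + 0) = 91683/(-127) = 91683*(-1/127) = -91683/127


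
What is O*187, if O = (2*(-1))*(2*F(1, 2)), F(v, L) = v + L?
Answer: -2244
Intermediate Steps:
F(v, L) = L + v
O = -12 (O = (2*(-1))*(2*(2 + 1)) = -4*3 = -2*6 = -12)
O*187 = -12*187 = -2244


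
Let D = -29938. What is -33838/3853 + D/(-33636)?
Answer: -511411927/64799754 ≈ -7.8922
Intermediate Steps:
-33838/3853 + D/(-33636) = -33838/3853 - 29938/(-33636) = -33838*1/3853 - 29938*(-1/33636) = -33838/3853 + 14969/16818 = -511411927/64799754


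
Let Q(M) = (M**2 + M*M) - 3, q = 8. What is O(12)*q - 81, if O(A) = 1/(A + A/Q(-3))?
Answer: -643/8 ≈ -80.375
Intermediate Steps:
Q(M) = -3 + 2*M**2 (Q(M) = (M**2 + M**2) - 3 = 2*M**2 - 3 = -3 + 2*M**2)
O(A) = 15/(16*A) (O(A) = 1/(A + A/(-3 + 2*(-3)**2)) = 1/(A + A/(-3 + 2*9)) = 1/(A + A/(-3 + 18)) = 1/(A + A/15) = 1/(16*A/15) = 15/(16*A))
O(12)*q - 81 = ((15/16)/12)*8 - 81 = ((15/16)*(1/12))*8 - 81 = (5/64)*8 - 81 = 5/8 - 81 = -643/8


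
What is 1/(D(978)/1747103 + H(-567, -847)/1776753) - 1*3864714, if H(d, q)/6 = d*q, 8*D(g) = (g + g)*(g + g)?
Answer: -229696111307242147/59434189092 ≈ -3.8647e+6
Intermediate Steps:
D(g) = g²/2 (D(g) = ((g + g)*(g + g))/8 = ((2*g)*(2*g))/8 = (4*g²)/8 = g²/2)
H(d, q) = 6*d*q (H(d, q) = 6*(d*q) = 6*d*q)
1/(D(978)/1747103 + H(-567, -847)/1776753) - 1*3864714 = 1/(((½)*978²)/1747103 + (6*(-567)*(-847))/1776753) - 1*3864714 = 1/(((½)*956484)*(1/1747103) + 2881494*(1/1776753)) - 3864714 = 1/(478242*(1/1747103) + 29106/17947) - 3864714 = 1/(478242/1747103 + 29106/17947) - 3864714 = 1/(59434189092/31355257541) - 3864714 = 31355257541/59434189092 - 3864714 = -229696111307242147/59434189092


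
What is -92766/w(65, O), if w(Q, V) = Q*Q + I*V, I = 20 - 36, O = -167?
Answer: -30922/2299 ≈ -13.450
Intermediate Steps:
I = -16
w(Q, V) = Q**2 - 16*V (w(Q, V) = Q*Q - 16*V = Q**2 - 16*V)
-92766/w(65, O) = -92766/(65**2 - 16*(-167)) = -92766/(4225 + 2672) = -92766/6897 = -92766*1/6897 = -30922/2299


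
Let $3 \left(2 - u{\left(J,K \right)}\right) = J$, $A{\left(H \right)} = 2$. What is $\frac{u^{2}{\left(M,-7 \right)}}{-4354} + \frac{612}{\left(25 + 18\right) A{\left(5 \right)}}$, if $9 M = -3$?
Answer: $\frac{107902721}{15164982} \approx 7.1153$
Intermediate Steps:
$M = - \frac{1}{3}$ ($M = \frac{1}{9} \left(-3\right) = - \frac{1}{3} \approx -0.33333$)
$u{\left(J,K \right)} = 2 - \frac{J}{3}$
$\frac{u^{2}{\left(M,-7 \right)}}{-4354} + \frac{612}{\left(25 + 18\right) A{\left(5 \right)}} = \frac{\left(2 - - \frac{1}{9}\right)^{2}}{-4354} + \frac{612}{\left(25 + 18\right) 2} = \left(2 + \frac{1}{9}\right)^{2} \left(- \frac{1}{4354}\right) + \frac{612}{43 \cdot 2} = \left(\frac{19}{9}\right)^{2} \left(- \frac{1}{4354}\right) + \frac{612}{86} = \frac{361}{81} \left(- \frac{1}{4354}\right) + 612 \cdot \frac{1}{86} = - \frac{361}{352674} + \frac{306}{43} = \frac{107902721}{15164982}$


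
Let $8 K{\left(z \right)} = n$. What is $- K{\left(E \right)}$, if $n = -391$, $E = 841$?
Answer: $\frac{391}{8} \approx 48.875$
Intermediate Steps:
$K{\left(z \right)} = - \frac{391}{8}$ ($K{\left(z \right)} = \frac{1}{8} \left(-391\right) = - \frac{391}{8}$)
$- K{\left(E \right)} = \left(-1\right) \left(- \frac{391}{8}\right) = \frac{391}{8}$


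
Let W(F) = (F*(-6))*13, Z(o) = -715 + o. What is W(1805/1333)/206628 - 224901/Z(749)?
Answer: -2581068317066/390199759 ≈ -6614.7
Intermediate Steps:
W(F) = -78*F (W(F) = -6*F*13 = -78*F)
W(1805/1333)/206628 - 224901/Z(749) = -140790/1333/206628 - 224901/(-715 + 749) = -140790/1333*(1/206628) - 224901/34 = -78*1805/1333*(1/206628) - 224901*1/34 = -140790/1333*1/206628 - 224901/34 = -23465/45905854 - 224901/34 = -2581068317066/390199759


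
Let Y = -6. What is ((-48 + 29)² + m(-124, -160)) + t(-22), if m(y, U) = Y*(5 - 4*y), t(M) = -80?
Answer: -2725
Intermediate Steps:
m(y, U) = -30 + 24*y (m(y, U) = -6*(5 - 4*y) = -30 + 24*y)
((-48 + 29)² + m(-124, -160)) + t(-22) = ((-48 + 29)² + (-30 + 24*(-124))) - 80 = ((-19)² + (-30 - 2976)) - 80 = (361 - 3006) - 80 = -2645 - 80 = -2725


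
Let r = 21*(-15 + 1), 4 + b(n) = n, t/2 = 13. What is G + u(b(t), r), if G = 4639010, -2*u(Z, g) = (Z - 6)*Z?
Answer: 4638834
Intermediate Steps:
t = 26 (t = 2*13 = 26)
b(n) = -4 + n
r = -294 (r = 21*(-14) = -294)
u(Z, g) = -Z*(-6 + Z)/2 (u(Z, g) = -(Z - 6)*Z/2 = -(-6 + Z)*Z/2 = -Z*(-6 + Z)/2)
G + u(b(t), r) = 4639010 + (-4 + 26)*(6 - (-4 + 26))/2 = 4639010 + (½)*22*(6 - 1*22) = 4639010 + (½)*22*(6 - 22) = 4639010 + (½)*22*(-16) = 4639010 - 176 = 4638834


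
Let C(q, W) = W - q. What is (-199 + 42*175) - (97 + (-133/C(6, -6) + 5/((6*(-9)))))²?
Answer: -52616305/11664 ≈ -4511.0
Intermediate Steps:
(-199 + 42*175) - (97 + (-133/C(6, -6) + 5/((6*(-9)))))² = (-199 + 42*175) - (97 + (-133/(-6 - 1*6) + 5/((6*(-9)))))² = (-199 + 7350) - (97 + (-133/(-6 - 6) + 5/(-54)))² = 7151 - (97 + (-133/(-12) + 5*(-1/54)))² = 7151 - (97 + (-133*(-1/12) - 5/54))² = 7151 - (97 + (133/12 - 5/54))² = 7151 - (97 + 1187/108)² = 7151 - (11663/108)² = 7151 - 1*136025569/11664 = 7151 - 136025569/11664 = -52616305/11664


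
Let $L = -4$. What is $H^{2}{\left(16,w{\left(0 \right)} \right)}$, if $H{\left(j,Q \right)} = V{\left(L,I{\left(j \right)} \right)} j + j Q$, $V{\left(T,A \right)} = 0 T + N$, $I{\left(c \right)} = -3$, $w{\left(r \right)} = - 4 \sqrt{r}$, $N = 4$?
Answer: $4096$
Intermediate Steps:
$V{\left(T,A \right)} = 4$ ($V{\left(T,A \right)} = 0 T + 4 = 0 + 4 = 4$)
$H{\left(j,Q \right)} = 4 j + Q j$ ($H{\left(j,Q \right)} = 4 j + j Q = 4 j + Q j$)
$H^{2}{\left(16,w{\left(0 \right)} \right)} = \left(16 \left(4 - 4 \sqrt{0}\right)\right)^{2} = \left(16 \left(4 - 0\right)\right)^{2} = \left(16 \left(4 + 0\right)\right)^{2} = \left(16 \cdot 4\right)^{2} = 64^{2} = 4096$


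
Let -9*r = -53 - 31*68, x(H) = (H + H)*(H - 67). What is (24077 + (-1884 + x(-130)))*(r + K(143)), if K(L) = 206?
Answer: 32750355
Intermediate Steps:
x(H) = 2*H*(-67 + H) (x(H) = (2*H)*(-67 + H) = 2*H*(-67 + H))
r = 2161/9 (r = -(-53 - 31*68)/9 = -(-53 - 2108)/9 = -⅑*(-2161) = 2161/9 ≈ 240.11)
(24077 + (-1884 + x(-130)))*(r + K(143)) = (24077 + (-1884 + 2*(-130)*(-67 - 130)))*(2161/9 + 206) = (24077 + (-1884 + 2*(-130)*(-197)))*(4015/9) = (24077 + (-1884 + 51220))*(4015/9) = (24077 + 49336)*(4015/9) = 73413*(4015/9) = 32750355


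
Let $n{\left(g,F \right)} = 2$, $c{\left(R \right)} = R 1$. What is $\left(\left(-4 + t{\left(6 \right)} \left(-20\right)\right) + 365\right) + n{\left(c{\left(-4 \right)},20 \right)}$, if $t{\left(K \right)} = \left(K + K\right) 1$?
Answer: $123$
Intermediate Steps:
$c{\left(R \right)} = R$
$t{\left(K \right)} = 2 K$ ($t{\left(K \right)} = 2 K 1 = 2 K$)
$\left(\left(-4 + t{\left(6 \right)} \left(-20\right)\right) + 365\right) + n{\left(c{\left(-4 \right)},20 \right)} = \left(\left(-4 + 2 \cdot 6 \left(-20\right)\right) + 365\right) + 2 = \left(\left(-4 + 12 \left(-20\right)\right) + 365\right) + 2 = \left(\left(-4 - 240\right) + 365\right) + 2 = \left(-244 + 365\right) + 2 = 121 + 2 = 123$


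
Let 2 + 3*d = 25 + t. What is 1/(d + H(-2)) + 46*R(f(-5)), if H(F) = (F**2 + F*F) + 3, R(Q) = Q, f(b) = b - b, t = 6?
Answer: 3/62 ≈ 0.048387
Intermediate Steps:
f(b) = 0
d = 29/3 (d = -2/3 + (25 + 6)/3 = -2/3 + (1/3)*31 = -2/3 + 31/3 = 29/3 ≈ 9.6667)
H(F) = 3 + 2*F**2 (H(F) = (F**2 + F**2) + 3 = 2*F**2 + 3 = 3 + 2*F**2)
1/(d + H(-2)) + 46*R(f(-5)) = 1/(29/3 + (3 + 2*(-2)**2)) + 46*0 = 1/(29/3 + (3 + 2*4)) + 0 = 1/(29/3 + (3 + 8)) + 0 = 1/(29/3 + 11) + 0 = 1/(62/3) + 0 = 3/62 + 0 = 3/62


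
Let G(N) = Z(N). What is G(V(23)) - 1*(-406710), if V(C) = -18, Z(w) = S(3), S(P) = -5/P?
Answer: 1220125/3 ≈ 4.0671e+5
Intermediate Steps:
Z(w) = -5/3
G(N) = -5/3
G(V(23)) - 1*(-406710) = -5/3 - 1*(-406710) = -5/3 + 406710 = 1220125/3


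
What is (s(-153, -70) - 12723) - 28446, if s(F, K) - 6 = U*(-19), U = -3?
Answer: -41106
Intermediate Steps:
s(F, K) = 63 (s(F, K) = 6 - 3*(-19) = 6 + 57 = 63)
(s(-153, -70) - 12723) - 28446 = (63 - 12723) - 28446 = -12660 - 28446 = -41106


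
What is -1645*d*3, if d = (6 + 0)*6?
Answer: -177660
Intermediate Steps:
d = 36 (d = 6*6 = 36)
-1645*d*3 = -59220*3 = -1645*108 = -177660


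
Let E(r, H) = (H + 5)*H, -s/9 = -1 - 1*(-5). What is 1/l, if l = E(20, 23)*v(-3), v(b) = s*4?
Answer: -1/92736 ≈ -1.0783e-5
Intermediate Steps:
s = -36 (s = -9*(-1 - 1*(-5)) = -9*(-1 + 5) = -9*4 = -36)
E(r, H) = H*(5 + H) (E(r, H) = (5 + H)*H = H*(5 + H))
v(b) = -144 (v(b) = -36*4 = -144)
l = -92736 (l = (23*(5 + 23))*(-144) = (23*28)*(-144) = 644*(-144) = -92736)
1/l = 1/(-92736) = -1/92736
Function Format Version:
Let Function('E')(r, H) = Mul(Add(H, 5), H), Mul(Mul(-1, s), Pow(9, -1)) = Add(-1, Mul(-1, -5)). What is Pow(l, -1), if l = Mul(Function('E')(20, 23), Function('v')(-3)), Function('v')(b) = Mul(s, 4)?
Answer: Rational(-1, 92736) ≈ -1.0783e-5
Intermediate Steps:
s = -36 (s = Mul(-9, Add(-1, Mul(-1, -5))) = Mul(-9, Add(-1, 5)) = Mul(-9, 4) = -36)
Function('E')(r, H) = Mul(H, Add(5, H)) (Function('E')(r, H) = Mul(Add(5, H), H) = Mul(H, Add(5, H)))
Function('v')(b) = -144 (Function('v')(b) = Mul(-36, 4) = -144)
l = -92736 (l = Mul(Mul(23, Add(5, 23)), -144) = Mul(Mul(23, 28), -144) = Mul(644, -144) = -92736)
Pow(l, -1) = Pow(-92736, -1) = Rational(-1, 92736)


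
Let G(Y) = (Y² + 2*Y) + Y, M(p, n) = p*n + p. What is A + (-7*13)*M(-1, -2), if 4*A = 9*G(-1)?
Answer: -191/2 ≈ -95.500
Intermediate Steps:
M(p, n) = p + n*p (M(p, n) = n*p + p = p + n*p)
G(Y) = Y² + 3*Y
A = -9/2 (A = (9*(-(3 - 1)))/4 = (9*(-1*2))/4 = (9*(-2))/4 = (¼)*(-18) = -9/2 ≈ -4.5000)
A + (-7*13)*M(-1, -2) = -9/2 + (-7*13)*(-(1 - 2)) = -9/2 - (-91)*(-1) = -9/2 - 91*1 = -9/2 - 91 = -191/2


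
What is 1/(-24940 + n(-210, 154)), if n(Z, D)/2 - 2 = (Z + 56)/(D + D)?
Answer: -1/24937 ≈ -4.0101e-5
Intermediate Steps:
n(Z, D) = 4 + (56 + Z)/D (n(Z, D) = 4 + 2*((Z + 56)/(D + D)) = 4 + 2*((56 + Z)/((2*D))) = 4 + 2*((56 + Z)*(1/(2*D))) = 4 + 2*((56 + Z)/(2*D)) = 4 + (56 + Z)/D)
1/(-24940 + n(-210, 154)) = 1/(-24940 + (56 - 210 + 4*154)/154) = 1/(-24940 + (56 - 210 + 616)/154) = 1/(-24940 + (1/154)*462) = 1/(-24940 + 3) = 1/(-24937) = -1/24937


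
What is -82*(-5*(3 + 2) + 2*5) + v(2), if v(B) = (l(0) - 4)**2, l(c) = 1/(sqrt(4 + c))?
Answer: 4969/4 ≈ 1242.3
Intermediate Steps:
l(c) = 1/sqrt(4 + c)
v(B) = 49/4 (v(B) = (1/sqrt(4 + 0) - 4)**2 = (1/sqrt(4) - 4)**2 = (1/2 - 4)**2 = (-7/2)**2 = 49/4)
-82*(-5*(3 + 2) + 2*5) + v(2) = -82*(-5*(3 + 2) + 2*5) + 49/4 = -82*(-5*5 + 10) + 49/4 = -82*(-25 + 10) + 49/4 = -82*(-15) + 49/4 = 1230 + 49/4 = 4969/4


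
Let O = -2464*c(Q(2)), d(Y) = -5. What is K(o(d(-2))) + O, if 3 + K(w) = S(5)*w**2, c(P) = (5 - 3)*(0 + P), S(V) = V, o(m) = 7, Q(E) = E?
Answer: -9614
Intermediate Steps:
c(P) = 2*P
K(w) = -3 + 5*w**2
O = -9856 (O = -4928*2 = -2464*4 = -9856)
K(o(d(-2))) + O = (-3 + 5*7**2) - 9856 = (-3 + 5*49) - 9856 = (-3 + 245) - 9856 = 242 - 9856 = -9614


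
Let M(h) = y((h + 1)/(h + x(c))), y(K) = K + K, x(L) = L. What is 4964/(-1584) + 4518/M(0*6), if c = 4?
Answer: 3577015/396 ≈ 9032.9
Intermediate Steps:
y(K) = 2*K
M(h) = 2*(1 + h)/(4 + h) (M(h) = 2*((h + 1)/(h + 4)) = 2*((1 + h)/(4 + h)) = 2*(1 + h)/(4 + h))
4964/(-1584) + 4518/M(0*6) = 4964/(-1584) + 4518/((2*(1 + 0*6)/(4 + 0*6))) = 4964*(-1/1584) + 4518/((2*(1 + 0)/(4 + 0))) = -1241/396 + 4518/((2*1/4)) = -1241/396 + 4518/((2*(1/4)*1)) = -1241/396 + 4518/(1/2) = -1241/396 + 4518*2 = -1241/396 + 9036 = 3577015/396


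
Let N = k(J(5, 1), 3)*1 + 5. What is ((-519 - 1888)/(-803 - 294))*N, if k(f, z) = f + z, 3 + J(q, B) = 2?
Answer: 16849/1097 ≈ 15.359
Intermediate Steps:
J(q, B) = -1 (J(q, B) = -3 + 2 = -1)
N = 7 (N = (-1 + 3)*1 + 5 = 2*1 + 5 = 2 + 5 = 7)
((-519 - 1888)/(-803 - 294))*N = ((-519 - 1888)/(-803 - 294))*7 = -2407/(-1097)*7 = -2407*(-1/1097)*7 = (2407/1097)*7 = 16849/1097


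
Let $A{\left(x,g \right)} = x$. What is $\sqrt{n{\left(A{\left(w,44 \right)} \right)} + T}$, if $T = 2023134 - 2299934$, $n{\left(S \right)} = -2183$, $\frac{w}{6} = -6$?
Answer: $i \sqrt{278983} \approx 528.19 i$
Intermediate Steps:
$w = -36$ ($w = 6 \left(-6\right) = -36$)
$T = -276800$ ($T = 2023134 - 2299934 = -276800$)
$\sqrt{n{\left(A{\left(w,44 \right)} \right)} + T} = \sqrt{-2183 - 276800} = \sqrt{-278983} = i \sqrt{278983}$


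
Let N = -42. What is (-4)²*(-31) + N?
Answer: -538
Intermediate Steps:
(-4)²*(-31) + N = (-4)²*(-31) - 42 = 16*(-31) - 42 = -496 - 42 = -538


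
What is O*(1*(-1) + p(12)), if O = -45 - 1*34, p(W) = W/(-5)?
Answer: 1343/5 ≈ 268.60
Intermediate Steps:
p(W) = -W/5 (p(W) = W*(-1/5) = -W/5)
O = -79 (O = -45 - 34 = -79)
O*(1*(-1) + p(12)) = -79*(1*(-1) - 1/5*12) = -79*(-1 - 12/5) = -79*(-17/5) = 1343/5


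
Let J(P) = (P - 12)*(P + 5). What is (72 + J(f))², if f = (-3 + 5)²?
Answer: 0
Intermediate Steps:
f = 4 (f = 2² = 4)
J(P) = (-12 + P)*(5 + P)
(72 + J(f))² = (72 + (-60 + 4² - 7*4))² = (72 + (-60 + 16 - 28))² = (72 - 72)² = 0² = 0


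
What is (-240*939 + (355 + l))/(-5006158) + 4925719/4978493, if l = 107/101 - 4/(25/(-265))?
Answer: 6509171500761482/6293088446373235 ≈ 1.0343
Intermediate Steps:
l = 21947/505 (l = 107*(1/101) - 4/(25*(-1/265)) = 107/101 - 4/(-5/53) = 107/101 - 4*(-53/5) = 107/101 + 212/5 = 21947/505 ≈ 43.459)
(-240*939 + (355 + l))/(-5006158) + 4925719/4978493 = (-240*939 + (355 + 21947/505))/(-5006158) + 4925719/4978493 = (-225360 + 201222/505)*(-1/5006158) + 4925719*(1/4978493) = -113605578/505*(-1/5006158) + 4925719/4978493 = 56802789/1264054895 + 4925719/4978493 = 6509171500761482/6293088446373235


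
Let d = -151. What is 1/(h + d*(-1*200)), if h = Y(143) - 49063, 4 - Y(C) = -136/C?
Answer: -143/2696701 ≈ -5.3028e-5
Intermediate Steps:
Y(C) = 4 + 136/C (Y(C) = 4 - (-136)/C = 4 + 136/C)
h = -7015301/143 (h = (4 + 136/143) - 49063 = 708/143 - 49063 = -7015301/143 ≈ -49058.)
1/(h + d*(-1*200)) = 1/(-7015301/143 - (-151)*200) = 1/(-7015301/143 - 151*(-200)) = 1/(-7015301/143 + 30200) = 1/(-2696701/143) = -143/2696701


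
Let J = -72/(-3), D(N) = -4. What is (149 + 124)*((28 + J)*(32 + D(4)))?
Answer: 397488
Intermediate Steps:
J = 24 (J = -72*(-⅓) = 24)
(149 + 124)*((28 + J)*(32 + D(4))) = (149 + 124)*((28 + 24)*(32 - 4)) = 273*(52*28) = 273*1456 = 397488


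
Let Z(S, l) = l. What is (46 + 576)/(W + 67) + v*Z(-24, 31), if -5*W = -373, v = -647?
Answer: -7098623/354 ≈ -20053.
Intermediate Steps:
W = 373/5 (W = -⅕*(-373) = 373/5 ≈ 74.600)
(46 + 576)/(W + 67) + v*Z(-24, 31) = (46 + 576)/(373/5 + 67) - 647*31 = 622/(708/5) - 20057 = 622*(5/708) - 20057 = 1555/354 - 20057 = -7098623/354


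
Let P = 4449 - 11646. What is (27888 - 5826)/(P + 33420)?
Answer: 7354/8741 ≈ 0.84132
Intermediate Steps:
P = -7197
(27888 - 5826)/(P + 33420) = (27888 - 5826)/(-7197 + 33420) = 22062/26223 = 22062*(1/26223) = 7354/8741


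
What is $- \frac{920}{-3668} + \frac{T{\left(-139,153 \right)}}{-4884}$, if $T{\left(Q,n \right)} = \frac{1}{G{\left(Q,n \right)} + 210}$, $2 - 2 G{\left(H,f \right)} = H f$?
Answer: $\frac{12181842823}{48568481346} \approx 0.25082$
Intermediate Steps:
$G{\left(H,f \right)} = 1 - \frac{H f}{2}$
$T{\left(Q,n \right)} = \frac{1}{211 - \frac{Q n}{2}}$ ($T{\left(Q,n \right)} = \frac{1}{\left(1 - \frac{Q n}{2}\right) + 210} = \frac{1}{211 - \frac{Q n}{2}}$)
$- \frac{920}{-3668} + \frac{T{\left(-139,153 \right)}}{-4884} = - \frac{920}{-3668} + \frac{\left(-2\right) \frac{1}{-422 - 21267}}{-4884} = \left(-920\right) \left(- \frac{1}{3668}\right) + - \frac{2}{-422 - 21267} \left(- \frac{1}{4884}\right) = \frac{230}{917} + - \frac{2}{-21689} \left(- \frac{1}{4884}\right) = \frac{230}{917} + \left(-2\right) \left(- \frac{1}{21689}\right) \left(- \frac{1}{4884}\right) = \frac{230}{917} + \frac{2}{21689} \left(- \frac{1}{4884}\right) = \frac{230}{917} - \frac{1}{52964538} = \frac{12181842823}{48568481346}$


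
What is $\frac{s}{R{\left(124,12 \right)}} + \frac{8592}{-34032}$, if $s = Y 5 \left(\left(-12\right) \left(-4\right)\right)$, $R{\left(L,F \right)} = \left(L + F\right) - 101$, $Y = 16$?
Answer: $\frac{543259}{4963} \approx 109.46$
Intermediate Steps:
$R{\left(L,F \right)} = -101 + F + L$ ($R{\left(L,F \right)} = \left(F + L\right) - 101 = -101 + F + L$)
$s = 3840$ ($s = 16 \cdot 5 \left(\left(-12\right) \left(-4\right)\right) = 80 \cdot 48 = 3840$)
$\frac{s}{R{\left(124,12 \right)}} + \frac{8592}{-34032} = \frac{3840}{-101 + 12 + 124} + \frac{8592}{-34032} = \frac{3840}{35} + 8592 \left(- \frac{1}{34032}\right) = 3840 \cdot \frac{1}{35} - \frac{179}{709} = \frac{768}{7} - \frac{179}{709} = \frac{543259}{4963}$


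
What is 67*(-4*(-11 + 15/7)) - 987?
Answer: 9707/7 ≈ 1386.7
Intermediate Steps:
67*(-4*(-11 + 15/7)) - 987 = 67*(-4*(-62/7)) - 987 = 67*(248/7) - 987 = 16616/7 - 987 = 9707/7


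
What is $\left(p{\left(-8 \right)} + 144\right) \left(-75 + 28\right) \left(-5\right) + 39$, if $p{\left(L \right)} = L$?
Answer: $31999$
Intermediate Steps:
$\left(p{\left(-8 \right)} + 144\right) \left(-75 + 28\right) \left(-5\right) + 39 = \left(-8 + 144\right) \left(-75 + 28\right) \left(-5\right) + 39 = 136 \left(-47\right) \left(-5\right) + 39 = \left(-6392\right) \left(-5\right) + 39 = 31960 + 39 = 31999$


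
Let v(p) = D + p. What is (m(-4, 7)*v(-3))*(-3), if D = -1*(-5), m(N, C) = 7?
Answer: -42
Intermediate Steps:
D = 5
v(p) = 5 + p
(m(-4, 7)*v(-3))*(-3) = (7*(5 - 3))*(-3) = (7*2)*(-3) = 14*(-3) = -42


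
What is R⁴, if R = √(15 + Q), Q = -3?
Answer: 144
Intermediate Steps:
R = 2*√3 (R = √(15 - 3) = √12 = 2*√3 ≈ 3.4641)
R⁴ = (2*√3)⁴ = 144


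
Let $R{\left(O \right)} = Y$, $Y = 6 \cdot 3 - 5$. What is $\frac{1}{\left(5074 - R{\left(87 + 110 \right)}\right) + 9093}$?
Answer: $\frac{1}{14154} \approx 7.0651 \cdot 10^{-5}$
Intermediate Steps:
$Y = 13$ ($Y = 18 - 5 = 13$)
$R{\left(O \right)} = 13$
$\frac{1}{\left(5074 - R{\left(87 + 110 \right)}\right) + 9093} = \frac{1}{\left(5074 - 13\right) + 9093} = \frac{1}{5061 + 9093} = \frac{1}{14154}$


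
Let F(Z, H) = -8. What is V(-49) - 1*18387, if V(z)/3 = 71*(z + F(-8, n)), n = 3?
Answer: -30528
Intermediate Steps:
V(z) = -1704 + 213*z (V(z) = 3*(71*(z - 8)) = 3*(71*(-8 + z)) = 3*(-568 + 71*z) = -1704 + 213*z)
V(-49) - 1*18387 = (-1704 + 213*(-49)) - 1*18387 = (-1704 - 10437) - 18387 = -12141 - 18387 = -30528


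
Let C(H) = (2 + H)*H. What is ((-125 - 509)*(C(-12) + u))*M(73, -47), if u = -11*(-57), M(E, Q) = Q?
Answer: 22259106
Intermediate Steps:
C(H) = H*(2 + H)
u = 627
((-125 - 509)*(C(-12) + u))*M(73, -47) = ((-125 - 509)*(-12*(2 - 12) + 627))*(-47) = -634*(-12*(-10) + 627)*(-47) = -634*(120 + 627)*(-47) = -634*747*(-47) = -473598*(-47) = 22259106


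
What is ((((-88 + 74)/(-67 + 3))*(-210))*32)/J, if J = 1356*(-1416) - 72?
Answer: 245/320028 ≈ 0.00076556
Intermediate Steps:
J = -1920168 (J = -1920096 - 72 = -1920168)
((((-88 + 74)/(-67 + 3))*(-210))*32)/J = ((((-88 + 74)/(-67 + 3))*(-210))*32)/(-1920168) = ((-14/(-64)*(-210))*32)*(-1/1920168) = ((-14*(-1/64)*(-210))*32)*(-1/1920168) = (((7/32)*(-210))*32)*(-1/1920168) = -735/16*32*(-1/1920168) = -1470*(-1/1920168) = 245/320028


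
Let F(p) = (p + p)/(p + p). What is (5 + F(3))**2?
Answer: 36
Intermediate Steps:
F(p) = 1 (F(p) = (2*p)/((2*p)) = (2*p)*(1/(2*p)) = 1)
(5 + F(3))**2 = (5 + 1)**2 = 6**2 = 36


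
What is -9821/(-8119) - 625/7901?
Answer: 3153102/2789053 ≈ 1.1305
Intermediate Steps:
-9821/(-8119) - 625/7901 = -9821*(-1/8119) - 625*1/7901 = 427/353 - 625/7901 = 3153102/2789053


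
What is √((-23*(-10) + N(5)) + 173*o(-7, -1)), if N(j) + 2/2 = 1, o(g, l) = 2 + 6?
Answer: √1614 ≈ 40.175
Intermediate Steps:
o(g, l) = 8
N(j) = 0 (N(j) = -1 + 1 = 0)
√((-23*(-10) + N(5)) + 173*o(-7, -1)) = √((-23*(-10) + 0) + 173*8) = √((230 + 0) + 1384) = √(230 + 1384) = √1614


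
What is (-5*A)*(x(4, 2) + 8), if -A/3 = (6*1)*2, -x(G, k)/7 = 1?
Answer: 180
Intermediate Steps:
x(G, k) = -7 (x(G, k) = -7*1 = -7)
A = -36 (A = -3*6*1*2 = -18*2 = -3*12 = -36)
(-5*A)*(x(4, 2) + 8) = (-5*(-36))*(-7 + 8) = 180*1 = 180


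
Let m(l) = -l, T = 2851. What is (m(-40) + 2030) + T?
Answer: 4921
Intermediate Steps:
(m(-40) + 2030) + T = (-1*(-40) + 2030) + 2851 = (40 + 2030) + 2851 = 2070 + 2851 = 4921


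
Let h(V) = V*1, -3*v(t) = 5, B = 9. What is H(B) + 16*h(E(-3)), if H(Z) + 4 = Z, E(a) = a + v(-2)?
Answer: -209/3 ≈ -69.667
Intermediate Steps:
v(t) = -5/3 (v(t) = -⅓*5 = -5/3)
E(a) = -5/3 + a (E(a) = a - 5/3 = -5/3 + a)
h(V) = V
H(Z) = -4 + Z
H(B) + 16*h(E(-3)) = (-4 + 9) + 16*(-5/3 - 3) = 5 + 16*(-14/3) = 5 - 224/3 = -209/3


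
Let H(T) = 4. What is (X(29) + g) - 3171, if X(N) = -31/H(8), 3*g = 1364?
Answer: -32689/12 ≈ -2724.1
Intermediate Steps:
g = 1364/3 (g = (1/3)*1364 = 1364/3 ≈ 454.67)
X(N) = -31/4
(X(29) + g) - 3171 = (-31/4 + 1364/3) - 3171 = 5363/12 - 3171 = -32689/12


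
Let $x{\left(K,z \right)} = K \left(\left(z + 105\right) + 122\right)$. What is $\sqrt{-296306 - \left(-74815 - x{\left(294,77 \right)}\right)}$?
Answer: $i \sqrt{132115} \approx 363.48 i$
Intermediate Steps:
$x{\left(K,z \right)} = K \left(227 + z\right)$ ($x{\left(K,z \right)} = K \left(\left(105 + z\right) + 122\right) = K \left(227 + z\right)$)
$\sqrt{-296306 - \left(-74815 - x{\left(294,77 \right)}\right)} = \sqrt{-296306 - \left(-74815 - 294 \left(227 + 77\right)\right)} = \sqrt{-296306 + \left(\left(294 \cdot 304 + 75427\right) - 612\right)} = \sqrt{-296306 + \left(\left(89376 + 75427\right) - 612\right)} = \sqrt{-296306 + \left(164803 - 612\right)} = \sqrt{-296306 + 164191} = \sqrt{-132115} = i \sqrt{132115}$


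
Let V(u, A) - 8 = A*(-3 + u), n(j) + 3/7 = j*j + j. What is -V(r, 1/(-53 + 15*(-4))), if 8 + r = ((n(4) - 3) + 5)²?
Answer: -22034/5537 ≈ -3.9794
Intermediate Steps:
n(j) = -3/7 + j + j² (n(j) = -3/7 + (j*j + j) = -3/7 + (j² + j) = -3/7 + (j + j²) = -3/7 + j + j²)
r = 22409/49 (r = -8 + (((-3/7 + 4 + 4²) - 3) + 5)² = -8 + (((-3/7 + 4 + 16) - 3) + 5)² = -8 + ((137/7 - 3) + 5)² = -8 + (116/7 + 5)² = -8 + (151/7)² = -8 + 22801/49 = 22409/49 ≈ 457.33)
V(u, A) = 8 + A*(-3 + u)
-V(r, 1/(-53 + 15*(-4))) = -(8 - 3/(-53 + 15*(-4)) + (22409/49)/(-53 + 15*(-4))) = -(8 - 3/(-53 - 60) + (22409/49)/(-53 - 60)) = -(8 - 3/(-113) + (22409/49)/(-113)) = -(8 - 3*(-1/113) - 1/113*22409/49) = -(8 + 3/113 - 22409/5537) = -1*22034/5537 = -22034/5537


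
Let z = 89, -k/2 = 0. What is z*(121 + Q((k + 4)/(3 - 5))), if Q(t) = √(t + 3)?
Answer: 10858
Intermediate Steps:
k = 0 (k = -2*0 = 0)
Q(t) = √(3 + t)
z*(121 + Q((k + 4)/(3 - 5))) = 89*(121 + √(3 + (0 + 4)/(3 - 5))) = 89*(121 + √(3 + 4/(-2))) = 89*(121 + √(3 + 4*(-½))) = 89*(121 + √(3 - 2)) = 89*(121 + √1) = 89*(121 + 1) = 89*122 = 10858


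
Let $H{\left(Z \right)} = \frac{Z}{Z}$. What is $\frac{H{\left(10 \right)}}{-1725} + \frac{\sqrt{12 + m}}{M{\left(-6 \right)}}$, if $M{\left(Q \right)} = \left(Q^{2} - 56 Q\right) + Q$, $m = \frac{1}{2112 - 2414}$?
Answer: $- \frac{1}{1725} + \frac{\sqrt{1094146}}{110532} \approx 0.0088837$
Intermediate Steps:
$H{\left(Z \right)} = 1$
$m = - \frac{1}{302}$ ($m = \frac{1}{-302} = - \frac{1}{302} \approx -0.0033113$)
$M{\left(Q \right)} = Q^{2} - 55 Q$
$\frac{H{\left(10 \right)}}{-1725} + \frac{\sqrt{12 + m}}{M{\left(-6 \right)}} = 1 \frac{1}{-1725} + \frac{\sqrt{12 - \frac{1}{302}}}{\left(-6\right) \left(-55 - 6\right)} = 1 \left(- \frac{1}{1725}\right) + \frac{\sqrt{\frac{3623}{302}}}{\left(-6\right) \left(-61\right)} = - \frac{1}{1725} + \frac{\frac{1}{302} \sqrt{1094146}}{366} = - \frac{1}{1725} + \frac{\sqrt{1094146}}{302} \cdot \frac{1}{366} = - \frac{1}{1725} + \frac{\sqrt{1094146}}{110532}$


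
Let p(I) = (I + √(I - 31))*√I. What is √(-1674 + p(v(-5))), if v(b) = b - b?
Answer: 3*I*√186 ≈ 40.915*I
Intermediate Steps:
v(b) = 0
p(I) = √I*(I + √(-31 + I)) (p(I) = (I + √(-31 + I))*√I = √I*(I + √(-31 + I)))
√(-1674 + p(v(-5))) = √(-1674 + √0*(0 + √(-31 + 0))) = √(-1674 + 0*(0 + √(-31))) = √(-1674 + 0*(0 + I*√31)) = √(-1674 + 0*(I*√31)) = √(-1674 + 0) = √(-1674) = 3*I*√186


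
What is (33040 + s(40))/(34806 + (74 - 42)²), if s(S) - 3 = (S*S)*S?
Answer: 97043/35830 ≈ 2.7084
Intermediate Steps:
s(S) = 3 + S³ (s(S) = 3 + (S*S)*S = 3 + S²*S = 3 + S³)
(33040 + s(40))/(34806 + (74 - 42)²) = (33040 + (3 + 40³))/(34806 + (74 - 42)²) = (33040 + (3 + 64000))/(34806 + 32²) = (33040 + 64003)/(34806 + 1024) = 97043/35830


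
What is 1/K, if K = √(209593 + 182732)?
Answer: √15693/78465 ≈ 0.0015965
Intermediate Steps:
K = 5*√15693 (K = √392325 = 5*√15693 ≈ 626.36)
1/K = 1/(5*√15693) = √15693/78465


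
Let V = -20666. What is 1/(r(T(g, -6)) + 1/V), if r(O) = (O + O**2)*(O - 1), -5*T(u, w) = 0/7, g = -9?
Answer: -20666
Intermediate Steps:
T(u, w) = 0 (T(u, w) = -0/7 = -1/5*0 = 0)
r(O) = (-1 + O)*(O + O**2) (r(O) = (O + O**2)*(-1 + O) = (-1 + O)*(O + O**2))
1/(r(T(g, -6)) + 1/V) = 1/((0**3 - 1*0) + 1/(-20666)) = 1/((0 + 0) - 1/20666) = 1/(0 - 1/20666) = 1/(-1/20666) = -20666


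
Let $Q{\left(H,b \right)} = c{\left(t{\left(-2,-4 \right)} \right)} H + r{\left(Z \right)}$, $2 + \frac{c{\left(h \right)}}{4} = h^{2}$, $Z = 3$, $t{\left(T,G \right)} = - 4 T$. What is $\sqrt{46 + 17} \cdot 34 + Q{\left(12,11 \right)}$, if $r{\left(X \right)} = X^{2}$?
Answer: $2985 + 102 \sqrt{7} \approx 3254.9$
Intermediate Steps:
$c{\left(h \right)} = -8 + 4 h^{2}$
$Q{\left(H,b \right)} = 9 + 248 H$ ($Q{\left(H,b \right)} = \left(-8 + 4 \left(\left(-4\right) \left(-2\right)\right)^{2}\right) H + 3^{2} = \left(-8 + 4 \cdot 8^{2}\right) H + 9 = \left(-8 + 4 \cdot 64\right) H + 9 = \left(-8 + 256\right) H + 9 = 248 H + 9 = 9 + 248 H$)
$\sqrt{46 + 17} \cdot 34 + Q{\left(12,11 \right)} = \sqrt{46 + 17} \cdot 34 + \left(9 + 248 \cdot 12\right) = \sqrt{63} \cdot 34 + \left(9 + 2976\right) = 3 \sqrt{7} \cdot 34 + 2985 = 102 \sqrt{7} + 2985 = 2985 + 102 \sqrt{7}$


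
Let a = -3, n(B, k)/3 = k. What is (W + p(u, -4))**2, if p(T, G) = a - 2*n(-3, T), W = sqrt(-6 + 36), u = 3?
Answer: (21 - sqrt(30))**2 ≈ 240.96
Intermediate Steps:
n(B, k) = 3*k
W = sqrt(30) ≈ 5.4772
p(T, G) = -3 - 6*T
(W + p(u, -4))**2 = (sqrt(30) + (-3 - 6*3))**2 = (sqrt(30) + (-3 - 18))**2 = (sqrt(30) - 21)**2 = (-21 + sqrt(30))**2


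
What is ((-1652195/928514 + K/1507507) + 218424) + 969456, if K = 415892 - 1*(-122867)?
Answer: 1662722769849618501/1399741354598 ≈ 1.1879e+6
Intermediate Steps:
K = 538759 (K = 415892 + 122867 = 538759)
((-1652195/928514 + K/1507507) + 218424) + 969456 = ((-1652195/928514 + 538759/1507507) + 218424) + 969456 = (-1990450253739/1399741354598 + 218424) + 969456 = 305735115186459813/1399741354598 + 969456 = 1662722769849618501/1399741354598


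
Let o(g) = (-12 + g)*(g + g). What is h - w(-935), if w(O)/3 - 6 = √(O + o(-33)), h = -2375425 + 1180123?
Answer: -1195320 - 3*√2035 ≈ -1.1955e+6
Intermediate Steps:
o(g) = 2*g*(-12 + g) (o(g) = (-12 + g)*(2*g) = 2*g*(-12 + g))
h = -1195302
w(O) = 18 + 3*√(2970 + O) (w(O) = 18 + 3*√(O + 2*(-33)*(-12 - 33)) = 18 + 3*√(O + 2*(-33)*(-45)) = 18 + 3*√(O + 2970) = 18 + 3*√(2970 + O))
h - w(-935) = -1195302 - (18 + 3*√(2970 - 935)) = -1195302 - (18 + 3*√2035) = -1195302 + (-18 - 3*√2035) = -1195320 - 3*√2035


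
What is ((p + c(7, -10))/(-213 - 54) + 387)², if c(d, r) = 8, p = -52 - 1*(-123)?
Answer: 10660562500/71289 ≈ 1.4954e+5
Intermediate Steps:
p = 71 (p = -52 + 123 = 71)
((p + c(7, -10))/(-213 - 54) + 387)² = ((71 + 8)/(-213 - 54) + 387)² = (79/(-267) + 387)² = (79*(-1/267) + 387)² = (-79/267 + 387)² = (103250/267)² = 10660562500/71289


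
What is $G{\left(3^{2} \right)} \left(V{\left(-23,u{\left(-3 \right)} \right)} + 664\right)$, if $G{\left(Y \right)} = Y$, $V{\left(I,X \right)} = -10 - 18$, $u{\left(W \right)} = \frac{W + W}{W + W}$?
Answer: $5724$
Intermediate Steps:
$u{\left(W \right)} = 1$ ($u{\left(W \right)} = \frac{2 W}{2 W} = 2 W \frac{1}{2 W} = 1$)
$V{\left(I,X \right)} = -28$
$G{\left(3^{2} \right)} \left(V{\left(-23,u{\left(-3 \right)} \right)} + 664\right) = 3^{2} \left(-28 + 664\right) = 9 \cdot 636 = 5724$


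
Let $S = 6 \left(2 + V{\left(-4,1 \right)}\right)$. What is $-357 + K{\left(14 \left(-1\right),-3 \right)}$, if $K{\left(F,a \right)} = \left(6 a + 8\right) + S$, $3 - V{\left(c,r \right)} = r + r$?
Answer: $-349$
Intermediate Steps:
$V{\left(c,r \right)} = 3 - 2 r$ ($V{\left(c,r \right)} = 3 - \left(r + r\right) = 3 - 2 r$)
$S = 18$ ($S = 6 \left(2 + \left(3 - 2\right)\right) = 6 \left(2 + 1\right) = 6 \cdot 3 = 18$)
$K{\left(F,a \right)} = 26 + 6 a$ ($K{\left(F,a \right)} = \left(6 a + 8\right) + 18 = \left(8 + 6 a\right) + 18 = 26 + 6 a$)
$-357 + K{\left(14 \left(-1\right),-3 \right)} = -357 + \left(26 + 6 \left(-3\right)\right) = -357 + \left(26 - 18\right) = -357 + 8 = -349$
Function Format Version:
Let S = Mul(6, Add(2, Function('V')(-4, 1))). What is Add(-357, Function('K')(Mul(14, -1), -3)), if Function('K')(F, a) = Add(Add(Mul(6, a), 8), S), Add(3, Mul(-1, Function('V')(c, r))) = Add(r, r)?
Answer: -349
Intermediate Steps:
Function('V')(c, r) = Add(3, Mul(-2, r)) (Function('V')(c, r) = Add(3, Mul(-1, Add(r, r))) = Add(3, Mul(-1, Mul(2, r))) = Add(3, Mul(-2, r)))
S = 18 (S = Mul(6, Add(2, Add(3, Mul(-2, 1)))) = Mul(6, Add(2, Add(3, -2))) = Mul(6, Add(2, 1)) = Mul(6, 3) = 18)
Function('K')(F, a) = Add(26, Mul(6, a)) (Function('K')(F, a) = Add(Add(Mul(6, a), 8), 18) = Add(Add(8, Mul(6, a)), 18) = Add(26, Mul(6, a)))
Add(-357, Function('K')(Mul(14, -1), -3)) = Add(-357, Add(26, Mul(6, -3))) = Add(-357, Add(26, -18)) = Add(-357, 8) = -349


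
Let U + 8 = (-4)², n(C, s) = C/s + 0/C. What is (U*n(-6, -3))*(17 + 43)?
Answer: 960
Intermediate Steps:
n(C, s) = C/s (n(C, s) = C/s + 0 = C/s)
U = 8 (U = -8 + (-4)² = -8 + 16 = 8)
(U*n(-6, -3))*(17 + 43) = (8*(-6/(-3)))*(17 + 43) = (8*(-6*(-⅓)))*60 = (8*2)*60 = 16*60 = 960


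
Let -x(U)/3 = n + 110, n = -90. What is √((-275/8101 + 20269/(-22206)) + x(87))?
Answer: I*√1972278576046178274/179890806 ≈ 7.8068*I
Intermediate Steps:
x(U) = -60 (x(U) = -3*(-90 + 110) = -3*20 = -60)
√((-275/8101 + 20269/(-22206)) + x(87)) = √((-275/8101 + 20269/(-22206)) - 60) = √((-275*1/8101 + 20269*(-1/22206)) - 60) = √((-275/8101 - 20269/22206) - 60) = √(-170305819/179890806 - 60) = √(-10963754179/179890806) = I*√1972278576046178274/179890806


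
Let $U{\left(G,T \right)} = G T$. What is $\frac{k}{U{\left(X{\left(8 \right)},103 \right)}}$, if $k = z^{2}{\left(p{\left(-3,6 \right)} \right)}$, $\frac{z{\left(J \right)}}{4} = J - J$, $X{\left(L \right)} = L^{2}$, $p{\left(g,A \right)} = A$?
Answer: $0$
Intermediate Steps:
$z{\left(J \right)} = 0$ ($z{\left(J \right)} = 4 \left(J - J\right) = 4 \cdot 0 = 0$)
$k = 0$ ($k = 0^{2} = 0$)
$\frac{k}{U{\left(X{\left(8 \right)},103 \right)}} = \frac{0}{8^{2} \cdot 103} = \frac{0}{64 \cdot 103} = \frac{0}{6592} = 0 \cdot \frac{1}{6592} = 0$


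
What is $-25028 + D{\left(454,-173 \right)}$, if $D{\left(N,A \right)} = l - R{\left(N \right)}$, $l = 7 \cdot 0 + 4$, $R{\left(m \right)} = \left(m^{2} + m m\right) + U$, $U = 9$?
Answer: $-437265$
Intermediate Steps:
$R{\left(m \right)} = 9 + 2 m^{2}$ ($R{\left(m \right)} = \left(m^{2} + m m\right) + 9 = \left(m^{2} + m^{2}\right) + 9 = 2 m^{2} + 9 = 9 + 2 m^{2}$)
$l = 4$ ($l = 0 + 4 = 4$)
$D{\left(N,A \right)} = -5 - 2 N^{2}$ ($D{\left(N,A \right)} = 4 - \left(9 + 2 N^{2}\right) = -5 - 2 N^{2}$)
$-25028 + D{\left(454,-173 \right)} = -25028 - \left(5 + 2 \cdot 454^{2}\right) = -25028 - 412237 = -437265$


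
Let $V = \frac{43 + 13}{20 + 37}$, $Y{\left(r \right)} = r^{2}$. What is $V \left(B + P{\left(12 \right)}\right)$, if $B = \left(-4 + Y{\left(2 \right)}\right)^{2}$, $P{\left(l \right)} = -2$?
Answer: $- \frac{112}{57} \approx -1.9649$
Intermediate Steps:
$V = \frac{56}{57} \approx 0.98246$
$B = 0$ ($B = \left(-4 + 2^{2}\right)^{2} = \left(-4 + 4\right)^{2} = 0^{2} = 0$)
$V \left(B + P{\left(12 \right)}\right) = \frac{56 \left(0 - 2\right)}{57} = \frac{56}{57} \left(-2\right) = - \frac{112}{57}$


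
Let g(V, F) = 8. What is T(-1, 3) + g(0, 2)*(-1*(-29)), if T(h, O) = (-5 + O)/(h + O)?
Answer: 231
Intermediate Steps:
T(h, O) = (-5 + O)/(O + h)
T(-1, 3) + g(0, 2)*(-1*(-29)) = (-5 + 3)/(3 - 1) + 8*(-1*(-29)) = -2/2 + 8*29 = (½)*(-2) + 232 = -1 + 232 = 231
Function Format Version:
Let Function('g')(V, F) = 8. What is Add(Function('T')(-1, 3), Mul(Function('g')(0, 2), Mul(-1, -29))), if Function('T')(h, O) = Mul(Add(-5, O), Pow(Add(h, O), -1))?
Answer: 231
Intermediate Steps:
Function('T')(h, O) = Mul(Pow(Add(O, h), -1), Add(-5, O)) (Function('T')(h, O) = Mul(Add(-5, O), Pow(Add(O, h), -1)) = Mul(Pow(Add(O, h), -1), Add(-5, O)))
Add(Function('T')(-1, 3), Mul(Function('g')(0, 2), Mul(-1, -29))) = Add(Mul(Pow(Add(3, -1), -1), Add(-5, 3)), Mul(8, Mul(-1, -29))) = Add(Mul(Pow(2, -1), -2), Mul(8, 29)) = Add(Mul(Rational(1, 2), -2), 232) = Add(-1, 232) = 231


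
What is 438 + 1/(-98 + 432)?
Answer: 146293/334 ≈ 438.00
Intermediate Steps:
438 + 1/(-98 + 432) = 438 + 1/334 = 146293/334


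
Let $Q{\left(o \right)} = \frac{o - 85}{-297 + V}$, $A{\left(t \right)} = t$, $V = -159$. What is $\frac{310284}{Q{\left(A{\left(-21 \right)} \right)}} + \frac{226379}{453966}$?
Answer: $\frac{32115724084519}{24060198} \approx 1.3348 \cdot 10^{6}$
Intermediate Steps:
$Q{\left(o \right)} = \frac{85}{456} - \frac{o}{456}$ ($Q{\left(o \right)} = \frac{o - 85}{-297 - 159} = \frac{-85 + o}{-456} = \left(-85 + o\right) \left(- \frac{1}{456}\right) = \frac{85}{456} - \frac{o}{456}$)
$\frac{310284}{Q{\left(A{\left(-21 \right)} \right)}} + \frac{226379}{453966} = \frac{310284}{\frac{85}{456} - - \frac{7}{152}} + \frac{226379}{453966} = \frac{310284}{\frac{85}{456} + \frac{7}{152}} + 226379 \cdot \frac{1}{453966} = \frac{310284}{\frac{53}{228}} + \frac{226379}{453966} = 310284 \cdot \frac{228}{53} + \frac{226379}{453966} = \frac{70744752}{53} + \frac{226379}{453966} = \frac{32115724084519}{24060198}$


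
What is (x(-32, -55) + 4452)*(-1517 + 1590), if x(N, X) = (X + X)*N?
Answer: 581956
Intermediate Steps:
x(N, X) = 2*N*X (x(N, X) = (2*X)*N = 2*N*X)
(x(-32, -55) + 4452)*(-1517 + 1590) = (2*(-32)*(-55) + 4452)*(-1517 + 1590) = (3520 + 4452)*73 = 7972*73 = 581956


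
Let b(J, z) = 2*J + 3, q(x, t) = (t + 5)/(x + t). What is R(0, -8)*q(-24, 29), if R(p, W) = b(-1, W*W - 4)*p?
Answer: 0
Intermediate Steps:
q(x, t) = (5 + t)/(t + x)
b(J, z) = 3 + 2*J
R(p, W) = p (R(p, W) = (3 + 2*(-1))*p = (3 - 2)*p = 1*p = p)
R(0, -8)*q(-24, 29) = 0*((5 + 29)/(29 - 24)) = 0*(34/5) = 0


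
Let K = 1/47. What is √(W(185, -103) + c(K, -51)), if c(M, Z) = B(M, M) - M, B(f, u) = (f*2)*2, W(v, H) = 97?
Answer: √214414/47 ≈ 9.8521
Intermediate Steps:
B(f, u) = 4*f (B(f, u) = (2*f)*2 = 4*f)
K = 1/47 ≈ 0.021277
c(M, Z) = 3*M (c(M, Z) = 4*M - M = 3*M)
√(W(185, -103) + c(K, -51)) = √(97 + 3*(1/47)) = √(97 + 3/47) = √(4562/47) = √214414/47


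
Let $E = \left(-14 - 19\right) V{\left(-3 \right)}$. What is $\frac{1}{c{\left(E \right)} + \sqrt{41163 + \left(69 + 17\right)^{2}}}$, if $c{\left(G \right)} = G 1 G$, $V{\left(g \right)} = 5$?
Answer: $\frac{27225}{741152066} - \frac{7 \sqrt{991}}{741152066} \approx 3.6436 \cdot 10^{-5}$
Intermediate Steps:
$E = -165$ ($E = \left(-14 - 19\right) 5 = \left(-33\right) 5 = -165$)
$c{\left(G \right)} = G^{2}$ ($c{\left(G \right)} = G G = G^{2}$)
$\frac{1}{c{\left(E \right)} + \sqrt{41163 + \left(69 + 17\right)^{2}}} = \frac{1}{\left(-165\right)^{2} + \sqrt{41163 + \left(69 + 17\right)^{2}}} = \frac{1}{27225 + \sqrt{41163 + 86^{2}}} = \frac{1}{27225 + \sqrt{41163 + 7396}} = \frac{1}{27225 + \sqrt{48559}} = \frac{1}{27225 + 7 \sqrt{991}}$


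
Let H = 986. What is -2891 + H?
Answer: -1905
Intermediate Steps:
-2891 + H = -2891 + 986 = -1905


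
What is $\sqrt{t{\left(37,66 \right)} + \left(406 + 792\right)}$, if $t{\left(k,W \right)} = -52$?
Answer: $\sqrt{1146} \approx 33.853$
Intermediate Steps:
$\sqrt{t{\left(37,66 \right)} + \left(406 + 792\right)} = \sqrt{-52 + \left(406 + 792\right)} = \sqrt{-52 + 1198} = \sqrt{1146}$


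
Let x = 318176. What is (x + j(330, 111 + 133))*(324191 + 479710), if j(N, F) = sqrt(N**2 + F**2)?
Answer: 255782004576 + 1607802*sqrt(42109) ≈ 2.5611e+11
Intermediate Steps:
j(N, F) = sqrt(F**2 + N**2)
(x + j(330, 111 + 133))*(324191 + 479710) = (318176 + sqrt((111 + 133)**2 + 330**2))*(324191 + 479710) = (318176 + sqrt(244**2 + 108900))*803901 = (318176 + sqrt(59536 + 108900))*803901 = (318176 + sqrt(168436))*803901 = (318176 + 2*sqrt(42109))*803901 = 255782004576 + 1607802*sqrt(42109)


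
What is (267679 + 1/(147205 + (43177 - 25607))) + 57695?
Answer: 53613500851/164775 ≈ 3.2537e+5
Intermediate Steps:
(267679 + 1/(147205 + (43177 - 25607))) + 57695 = (267679 + 1/(147205 + 17570)) + 57695 = (267679 + 1/164775) + 57695 = 44106807226/164775 + 57695 = 53613500851/164775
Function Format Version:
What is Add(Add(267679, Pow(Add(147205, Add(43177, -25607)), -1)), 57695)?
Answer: Rational(53613500851, 164775) ≈ 3.2537e+5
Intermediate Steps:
Add(Add(267679, Pow(Add(147205, Add(43177, -25607)), -1)), 57695) = Add(Add(267679, Pow(Add(147205, 17570), -1)), 57695) = Add(Add(267679, Pow(164775, -1)), 57695) = Add(Add(267679, Rational(1, 164775)), 57695) = Add(Rational(44106807226, 164775), 57695) = Rational(53613500851, 164775)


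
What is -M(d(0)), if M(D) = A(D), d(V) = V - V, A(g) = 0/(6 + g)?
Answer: 0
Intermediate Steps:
A(g) = 0
d(V) = 0
M(D) = 0
-M(d(0)) = -1*0 = 0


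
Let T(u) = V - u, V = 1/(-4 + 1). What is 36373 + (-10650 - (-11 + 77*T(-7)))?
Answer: 75662/3 ≈ 25221.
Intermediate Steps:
V = -⅓ (V = 1/(-3) = -⅓ ≈ -0.33333)
T(u) = -⅓ - u
36373 + (-10650 - (-11 + 77*T(-7))) = 36373 + (-10650 - (-11 + 77*(-⅓ - 1*(-7)))) = 36373 + (-10650 - (-11 + 77*(-⅓ + 7))) = 36373 + (-10650 - (-11 + 77*(20/3))) = 36373 + (-10650 - (-11 + 1540/3)) = 36373 + (-10650 - 1*1507/3) = 36373 + (-10650 - 1507/3) = 36373 - 33457/3 = 75662/3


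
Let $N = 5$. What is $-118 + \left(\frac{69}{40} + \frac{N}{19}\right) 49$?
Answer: $- \frac{15641}{760} \approx -20.58$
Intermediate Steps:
$-118 + \left(\frac{69}{40} + \frac{N}{19}\right) 49 = -118 + \left(\frac{69}{40} + \frac{5}{19}\right) 49 = -118 + \frac{1511}{760} \cdot 49 = -118 + \frac{74039}{760} = - \frac{15641}{760}$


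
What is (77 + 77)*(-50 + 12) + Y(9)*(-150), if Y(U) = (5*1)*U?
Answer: -12602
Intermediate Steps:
Y(U) = 5*U
(77 + 77)*(-50 + 12) + Y(9)*(-150) = (77 + 77)*(-50 + 12) + (5*9)*(-150) = 154*(-38) + 45*(-150) = -5852 - 6750 = -12602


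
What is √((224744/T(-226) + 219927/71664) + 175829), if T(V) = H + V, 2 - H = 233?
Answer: √1306031684214469505/2729204 ≈ 418.74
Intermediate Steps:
H = -231 (H = 2 - 1*233 = 2 - 233 = -231)
T(V) = -231 + V
√((224744/T(-226) + 219927/71664) + 175829) = √((224744/(-231 - 226) + 219927/71664) + 175829) = √((224744/(-457) + 219927*(1/71664)) + 175829) = √((224744*(-1/457) + 73309/23888) + 175829) = √((-224744/457 + 73309/23888) + 175829) = √(-5335182459/10916816 + 175829) = √(1914157658005/10916816) = √1306031684214469505/2729204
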